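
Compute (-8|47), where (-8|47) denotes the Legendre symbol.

-1

(-8|47)
  = (39|47)    [-8 ≡ 39 mod 47]
  = -(47|39)    [QR: both ≡ 3 mod 4, sign flips]
  = -(8|39)    [47 ≡ 8 mod 39]
  = -(1|39)    [39 ≡ 7 mod 8 ⇒ (2|39)^3 = +1]
  = -1    [(1|39) = 1]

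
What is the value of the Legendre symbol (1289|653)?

-1

Reduce the numerator: 1289 ≡ 636 (mod 653), so (1289|653) = (636|653).
Factor out 2: 636 = 2^2·159. Since 653 ≡ 5 (mod 8), (2|653) = -1, and (2|653)^2 = +1. Now have (159|653).
653 ≡ 1 (mod 4), so quadratic reciprocity gives (159|653) = (653|159). Reduce: 653 ≡ 17 (mod 159). Now have (17|159).
17 ≡ 1 (mod 4), so quadratic reciprocity gives (17|159) = (159|17). Reduce: 159 ≡ 6 (mod 17). Now have (6|17).
Factor out 2: 6 = 2·3. Since 17 ≡ 1 (mod 8), (2|17) = +1. Now have (3|17).
17 ≡ 1 (mod 4), so quadratic reciprocity gives (3|17) = (17|3). Reduce: 17 ≡ 2 (mod 3). Now have (2|3).
Factor out 2: 2 = 2. Since 3 ≡ 3 (mod 8), (2|3) = -1. Now have -(1|3).
(1|3) = 1. Collecting the sign factors: -1.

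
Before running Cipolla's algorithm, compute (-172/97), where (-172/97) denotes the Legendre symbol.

Pull out -1: (-172/97) = (-1/97)·(172/97). Since 97 ≡ 1 (mod 4), (-1/97) = +1. Now have (172/97).
Reduce the numerator: 172 ≡ 75 (mod 97), so (172/97) = (75/97).
97 ≡ 1 (mod 4), so quadratic reciprocity gives (75/97) = (97/75). Reduce: 97 ≡ 22 (mod 75). Now have (22/75).
Factor out 2: 22 = 2·11. Since 75 ≡ 3 (mod 8), (2/75) = -1. Now have -(11/75).
Both 11 ≡ 3 and 75 ≡ 3 (mod 4), so reciprocity gives (11/75) = -(75/11). Reduce: 75 ≡ 9 (mod 11). Now have (9/11).
9 ≡ 1 (mod 4), so quadratic reciprocity gives (9/11) = (11/9). Reduce: 11 ≡ 2 (mod 9). Now have (2/9).
Factor out 2: 2 = 2. Since 9 ≡ 1 (mod 8), (2/9) = +1. Now have (1/9).
(1/9) = 1. Collecting the sign factors: 1.

1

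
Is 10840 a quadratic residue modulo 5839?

no

(10840|5839)
  = (5001|5839)    [10840 ≡ 5001 mod 5839]
  = (5839|5001)    [QR: 5001 ≡ 1 mod 4, sign kept]
  = (838|5001)    [5839 ≡ 838 mod 5001]
  = (419|5001)    [5001 ≡ 1 mod 8 ⇒ (2|5001) = +1]
  = (5001|419)    [QR: 5001 ≡ 1 mod 4, sign kept]
  = (392|419)    [5001 ≡ 392 mod 419]
  = -(49|419)    [419 ≡ 3 mod 8 ⇒ (2|419)^3 = -1]
  = -(419|49)    [QR: 49 ≡ 1 mod 4, sign kept]
  = -(27|49)    [419 ≡ 27 mod 49]
  = -(49|27)    [QR: 49 ≡ 1 mod 4, sign kept]
  = -(22|27)    [49 ≡ 22 mod 27]
  = (11|27)    [27 ≡ 3 mod 8 ⇒ (2|27) = -1]
  = -(27|11)    [QR: both ≡ 3 mod 4, sign flips]
  = -(5|11)    [27 ≡ 5 mod 11]
  = -(11|5)    [QR: 5 ≡ 1 mod 4, sign kept]
  = -(1|5)    [11 ≡ 1 mod 5]
  = -1    [(1|5) = 1]
The Legendre symbol is -1, so x^2 ≡ 10840 (mod 5839) has no solution.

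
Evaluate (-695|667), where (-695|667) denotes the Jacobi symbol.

Pull out -1: (-695|667) = (-1|667)·(695|667). Since 667 ≡ 3 (mod 4), (-1|667) = -1. Now have -(695|667).
Reduce the numerator: 695 ≡ 28 (mod 667), so (695|667) = (28|667).
Factor out 2: 28 = 2^2·7. Since 667 ≡ 3 (mod 8), (2|667) = -1, and (2|667)^2 = +1. Now have -(7|667).
Both 7 ≡ 3 and 667 ≡ 3 (mod 4), so reciprocity gives (7|667) = -(667|7). Reduce: 667 ≡ 2 (mod 7). Now have (2|7).
Factor out 2: 2 = 2. Since 7 ≡ 7 (mod 8), (2|7) = +1. Now have (1|7).
(1|7) = 1. Collecting the sign factors: 1.

1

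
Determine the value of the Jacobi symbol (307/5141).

1

5141 ≡ 1 (mod 4), so quadratic reciprocity gives (307/5141) = (5141/307). Reduce: 5141 ≡ 229 (mod 307). Now have (229/307).
229 ≡ 1 (mod 4), so quadratic reciprocity gives (229/307) = (307/229). Reduce: 307 ≡ 78 (mod 229). Now have (78/229).
Factor out 2: 78 = 2·39. Since 229 ≡ 5 (mod 8), (2/229) = -1. Now have -(39/229).
229 ≡ 1 (mod 4), so quadratic reciprocity gives (39/229) = (229/39). Reduce: 229 ≡ 34 (mod 39). Now have -(34/39).
Factor out 2: 34 = 2·17. Since 39 ≡ 7 (mod 8), (2/39) = +1. Now have -(17/39).
17 ≡ 1 (mod 4), so quadratic reciprocity gives (17/39) = (39/17). Reduce: 39 ≡ 5 (mod 17). Now have -(5/17).
5 ≡ 1 (mod 4), so quadratic reciprocity gives (5/17) = (17/5). Reduce: 17 ≡ 2 (mod 5). Now have -(2/5).
Factor out 2: 2 = 2. Since 5 ≡ 5 (mod 8), (2/5) = -1. Now have (1/5).
(1/5) = 1. Collecting the sign factors: 1.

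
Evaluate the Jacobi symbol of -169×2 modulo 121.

By multiplicativity, (-169·2/121) = (-169/121)·(2/121).
First factor (-169/121):
(-169/121)
  = (73/121)    [-169 ≡ 73 mod 121]
  = (121/73)    [QR: 73 ≡ 1 mod 4, sign kept]
  = (48/73)    [121 ≡ 48 mod 73]
  = (3/73)    [73 ≡ 1 mod 8 ⇒ (2/73)^4 = +1]
  = (73/3)    [QR: 73 ≡ 1 mod 4, sign kept]
  = (1/3)    [73 ≡ 1 mod 3]
  = 1    [(1/3) = 1]
Second factor (2/121):
(2/121)
  = (1/121)    [121 ≡ 1 mod 8 ⇒ (2/121) = +1]
  = 1    [(1/121) = 1]
Product: (1)·(1) = 1.

1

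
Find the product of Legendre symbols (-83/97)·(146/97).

-1

By multiplicativity, (-83·146/97) = (-83/97)·(146/97).
First factor (-83/97):
(-83/97)
  = (83/97)    [97 ≡ 1 mod 4 ⇒ (-1/97) = +1]
  = (97/83)    [QR: 97 ≡ 1 mod 4, sign kept]
  = (14/83)    [97 ≡ 14 mod 83]
  = -(7/83)    [83 ≡ 3 mod 8 ⇒ (2/83) = -1]
  = (83/7)    [QR: both ≡ 3 mod 4, sign flips]
  = (6/7)    [83 ≡ 6 mod 7]
  = (3/7)    [7 ≡ 7 mod 8 ⇒ (2/7) = +1]
  = -(7/3)    [QR: both ≡ 3 mod 4, sign flips]
  = -(1/3)    [7 ≡ 1 mod 3]
  = -1    [(1/3) = 1]
Second factor (146/97):
(146/97)
  = (49/97)    [146 ≡ 49 mod 97]
  = (97/49)    [QR: 49 ≡ 1 mod 4, sign kept]
  = (48/49)    [97 ≡ 48 mod 49]
  = (3/49)    [49 ≡ 1 mod 8 ⇒ (2/49)^4 = +1]
  = (49/3)    [QR: 49 ≡ 1 mod 4, sign kept]
  = (1/3)    [49 ≡ 1 mod 3]
  = 1    [(1/3) = 1]
Product: (-1)·(1) = -1.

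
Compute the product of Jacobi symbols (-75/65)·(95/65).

0

By multiplicativity, (-75·95/65) = (-75/65)·(95/65).
First factor (-75/65):
(-75/65)
  = (55/65)    [-75 ≡ 55 mod 65]
  = (65/55)    [QR: 65 ≡ 1 mod 4, sign kept]
  = (10/55)    [65 ≡ 10 mod 55]
  = (5/55)    [55 ≡ 7 mod 8 ⇒ (2/55) = +1]
  = (55/5)    [QR: 5 ≡ 1 mod 4, sign kept]
  = (0/5)    [55 ≡ 0 mod 5]
  = 0    [numerator 0, gcd > 1]
Second factor (95/65):
(95/65)
  = (30/65)    [95 ≡ 30 mod 65]
  = (15/65)    [65 ≡ 1 mod 8 ⇒ (2/65) = +1]
  = (65/15)    [QR: 65 ≡ 1 mod 4, sign kept]
  = (5/15)    [65 ≡ 5 mod 15]
  = (15/5)    [QR: 5 ≡ 1 mod 4, sign kept]
  = (0/5)    [15 ≡ 0 mod 5]
  = 0    [numerator 0, gcd > 1]
Product: (0)·(0) = 0.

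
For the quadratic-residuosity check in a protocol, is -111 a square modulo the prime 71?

no

(-111/71)
  = (31/71)    [-111 ≡ 31 mod 71]
  = -(71/31)    [QR: both ≡ 3 mod 4, sign flips]
  = -(9/31)    [71 ≡ 9 mod 31]
  = -(31/9)    [QR: 9 ≡ 1 mod 4, sign kept]
  = -(4/9)    [31 ≡ 4 mod 9]
  = -(1/9)    [9 ≡ 1 mod 8 ⇒ (2/9)^2 = +1]
  = -1    [(1/9) = 1]
(-111/71) = -1, and 71 is prime, so -111 is not a quadratic residue mod 71.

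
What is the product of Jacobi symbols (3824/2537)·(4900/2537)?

1

By multiplicativity, (3824·4900/2537) = (3824/2537)·(4900/2537).
First factor (3824/2537):
(3824/2537)
  = (1287/2537)    [3824 ≡ 1287 mod 2537]
  = (2537/1287)    [QR: 2537 ≡ 1 mod 4, sign kept]
  = (1250/1287)    [2537 ≡ 1250 mod 1287]
  = (625/1287)    [1287 ≡ 7 mod 8 ⇒ (2/1287) = +1]
  = (1287/625)    [QR: 625 ≡ 1 mod 4, sign kept]
  = (37/625)    [1287 ≡ 37 mod 625]
  = (625/37)    [QR: 37 ≡ 1 mod 4, sign kept]
  = (33/37)    [625 ≡ 33 mod 37]
  = (37/33)    [QR: 33 ≡ 1 mod 4, sign kept]
  = (4/33)    [37 ≡ 4 mod 33]
  = (1/33)    [33 ≡ 1 mod 8 ⇒ (2/33)^2 = +1]
  = 1    [(1/33) = 1]
Second factor (4900/2537):
(4900/2537)
  = (2363/2537)    [4900 ≡ 2363 mod 2537]
  = (2537/2363)    [QR: 2537 ≡ 1 mod 4, sign kept]
  = (174/2363)    [2537 ≡ 174 mod 2363]
  = -(87/2363)    [2363 ≡ 3 mod 8 ⇒ (2/2363) = -1]
  = (2363/87)    [QR: both ≡ 3 mod 4, sign flips]
  = (14/87)    [2363 ≡ 14 mod 87]
  = (7/87)    [87 ≡ 7 mod 8 ⇒ (2/87) = +1]
  = -(87/7)    [QR: both ≡ 3 mod 4, sign flips]
  = -(3/7)    [87 ≡ 3 mod 7]
  = (7/3)    [QR: both ≡ 3 mod 4, sign flips]
  = (1/3)    [7 ≡ 1 mod 3]
  = 1    [(1/3) = 1]
Product: (1)·(1) = 1.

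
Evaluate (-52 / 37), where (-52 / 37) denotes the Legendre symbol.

Reduce the numerator: -52 ≡ 22 (mod 37), so (-52 / 37) = (22 / 37).
Factor out 2: 22 = 2·11. Since 37 ≡ 5 (mod 8), (2 / 37) = -1. Now have -(11 / 37).
37 ≡ 1 (mod 4), so quadratic reciprocity gives (11 / 37) = (37 / 11). Reduce: 37 ≡ 4 (mod 11). Now have -(4 / 11).
Factor out 2: 4 = 2^2. Since 11 ≡ 3 (mod 8), (2 / 11) = -1, and (2 / 11)^2 = +1. Now have -(1 / 11).
(1 / 11) = 1. Collecting the sign factors: -1.

-1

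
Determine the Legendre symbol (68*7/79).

By multiplicativity, (68·7/79) = (68/79)·(7/79).
First factor (68/79):
Factor out 2: 68 = 2^2·17. Since 79 ≡ 7 (mod 8), (2/79) = +1, and (2/79)^2 = +1. Now have (17/79).
17 ≡ 1 (mod 4), so quadratic reciprocity gives (17/79) = (79/17). Reduce: 79 ≡ 11 (mod 17). Now have (11/17).
17 ≡ 1 (mod 4), so quadratic reciprocity gives (11/17) = (17/11). Reduce: 17 ≡ 6 (mod 11). Now have (6/11).
Factor out 2: 6 = 2·3. Since 11 ≡ 3 (mod 8), (2/11) = -1. Now have -(3/11).
Both 3 ≡ 3 and 11 ≡ 3 (mod 4), so reciprocity gives (3/11) = -(11/3). Reduce: 11 ≡ 2 (mod 3). Now have (2/3).
Factor out 2: 2 = 2. Since 3 ≡ 3 (mod 8), (2/3) = -1. Now have -(1/3).
(1/3) = 1. Collecting the sign factors: -1.
Second factor (7/79):
Both 7 ≡ 3 and 79 ≡ 3 (mod 4), so reciprocity gives (7/79) = -(79/7). Reduce: 79 ≡ 2 (mod 7). Now have -(2/7).
Factor out 2: 2 = 2. Since 7 ≡ 7 (mod 8), (2/7) = +1. Now have -(1/7).
(1/7) = 1. Collecting the sign factors: -1.
Product: (-1)·(-1) = 1.

1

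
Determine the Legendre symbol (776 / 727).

Reduce the numerator: 776 ≡ 49 (mod 727), so (776 / 727) = (49 / 727).
49 ≡ 1 (mod 4), so quadratic reciprocity gives (49 / 727) = (727 / 49). Reduce: 727 ≡ 41 (mod 49). Now have (41 / 49).
41 ≡ 1 (mod 4), so quadratic reciprocity gives (41 / 49) = (49 / 41). Reduce: 49 ≡ 8 (mod 41). Now have (8 / 41).
Factor out 2: 8 = 2^3. Since 41 ≡ 1 (mod 8), (2 / 41) = +1, and (2 / 41)^3 = +1. Now have (1 / 41).
(1 / 41) = 1. Collecting the sign factors: 1.

1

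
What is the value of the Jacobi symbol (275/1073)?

(275/1073)
  = (1073/275)    [QR: 1073 ≡ 1 mod 4, sign kept]
  = (248/275)    [1073 ≡ 248 mod 275]
  = -(31/275)    [275 ≡ 3 mod 8 ⇒ (2/275)^3 = -1]
  = (275/31)    [QR: both ≡ 3 mod 4, sign flips]
  = (27/31)    [275 ≡ 27 mod 31]
  = -(31/27)    [QR: both ≡ 3 mod 4, sign flips]
  = -(4/27)    [31 ≡ 4 mod 27]
  = -(1/27)    [27 ≡ 3 mod 8 ⇒ (2/27)^2 = +1]
  = -1    [(1/27) = 1]

-1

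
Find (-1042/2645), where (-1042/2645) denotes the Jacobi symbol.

-1

(-1042/2645)
  = (1603/2645)    [-1042 ≡ 1603 mod 2645]
  = (2645/1603)    [QR: 2645 ≡ 1 mod 4, sign kept]
  = (1042/1603)    [2645 ≡ 1042 mod 1603]
  = -(521/1603)    [1603 ≡ 3 mod 8 ⇒ (2/1603) = -1]
  = -(1603/521)    [QR: 521 ≡ 1 mod 4, sign kept]
  = -(40/521)    [1603 ≡ 40 mod 521]
  = -(5/521)    [521 ≡ 1 mod 8 ⇒ (2/521)^3 = +1]
  = -(521/5)    [QR: 5 ≡ 1 mod 4, sign kept]
  = -(1/5)    [521 ≡ 1 mod 5]
  = -1    [(1/5) = 1]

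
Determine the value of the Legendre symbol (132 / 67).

1

(132 / 67)
  = (65 / 67)    [132 ≡ 65 mod 67]
  = (67 / 65)    [QR: 65 ≡ 1 mod 4, sign kept]
  = (2 / 65)    [67 ≡ 2 mod 65]
  = (1 / 65)    [65 ≡ 1 mod 8 ⇒ (2 / 65) = +1]
  = 1    [(1 / 65) = 1]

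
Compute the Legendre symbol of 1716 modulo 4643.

(1716/4643)
  = (429/4643)    [4643 ≡ 3 mod 8 ⇒ (2/4643)^2 = +1]
  = (4643/429)    [QR: 429 ≡ 1 mod 4, sign kept]
  = (353/429)    [4643 ≡ 353 mod 429]
  = (429/353)    [QR: 353 ≡ 1 mod 4, sign kept]
  = (76/353)    [429 ≡ 76 mod 353]
  = (19/353)    [353 ≡ 1 mod 8 ⇒ (2/353)^2 = +1]
  = (353/19)    [QR: 353 ≡ 1 mod 4, sign kept]
  = (11/19)    [353 ≡ 11 mod 19]
  = -(19/11)    [QR: both ≡ 3 mod 4, sign flips]
  = -(8/11)    [19 ≡ 8 mod 11]
  = (1/11)    [11 ≡ 3 mod 8 ⇒ (2/11)^3 = -1]
  = 1    [(1/11) = 1]

1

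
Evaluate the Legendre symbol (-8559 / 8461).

-1

(-8559 / 8461)
  = (8559 / 8461)    [8461 ≡ 1 mod 4 ⇒ (-1 / 8461) = +1]
  = (98 / 8461)    [8559 ≡ 98 mod 8461]
  = -(49 / 8461)    [8461 ≡ 5 mod 8 ⇒ (2 / 8461) = -1]
  = -(8461 / 49)    [QR: 49 ≡ 1 mod 4, sign kept]
  = -(33 / 49)    [8461 ≡ 33 mod 49]
  = -(49 / 33)    [QR: 33 ≡ 1 mod 4, sign kept]
  = -(16 / 33)    [49 ≡ 16 mod 33]
  = -(1 / 33)    [33 ≡ 1 mod 8 ⇒ (2 / 33)^4 = +1]
  = -1    [(1 / 33) = 1]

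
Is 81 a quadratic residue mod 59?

yes

Reduce the numerator: 81 ≡ 22 (mod 59), so (81/59) = (22/59).
Factor out 2: 22 = 2·11. Since 59 ≡ 3 (mod 8), (2/59) = -1. Now have -(11/59).
Both 11 ≡ 3 and 59 ≡ 3 (mod 4), so reciprocity gives (11/59) = -(59/11). Reduce: 59 ≡ 4 (mod 11). Now have (4/11).
Factor out 2: 4 = 2^2. Since 11 ≡ 3 (mod 8), (2/11) = -1, and (2/11)^2 = +1. Now have (1/11).
(1/11) = 1. Collecting the sign factors: 1.
The Legendre symbol is 1, so x^2 ≡ 81 (mod 59) has solution.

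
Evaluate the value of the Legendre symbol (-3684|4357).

-1

Pull out -1: (-3684|4357) = (-1|4357)·(3684|4357). Since 4357 ≡ 1 (mod 4), (-1|4357) = +1. Now have (3684|4357).
Factor out 2: 3684 = 2^2·921. Since 4357 ≡ 5 (mod 8), (2|4357) = -1, and (2|4357)^2 = +1. Now have (921|4357).
921 ≡ 1 (mod 4), so quadratic reciprocity gives (921|4357) = (4357|921). Reduce: 4357 ≡ 673 (mod 921). Now have (673|921).
673 ≡ 1 (mod 4), so quadratic reciprocity gives (673|921) = (921|673). Reduce: 921 ≡ 248 (mod 673). Now have (248|673).
Factor out 2: 248 = 2^3·31. Since 673 ≡ 1 (mod 8), (2|673) = +1, and (2|673)^3 = +1. Now have (31|673).
673 ≡ 1 (mod 4), so quadratic reciprocity gives (31|673) = (673|31). Reduce: 673 ≡ 22 (mod 31). Now have (22|31).
Factor out 2: 22 = 2·11. Since 31 ≡ 7 (mod 8), (2|31) = +1. Now have (11|31).
Both 11 ≡ 3 and 31 ≡ 3 (mod 4), so reciprocity gives (11|31) = -(31|11). Reduce: 31 ≡ 9 (mod 11). Now have -(9|11).
9 ≡ 1 (mod 4), so quadratic reciprocity gives (9|11) = (11|9). Reduce: 11 ≡ 2 (mod 9). Now have -(2|9).
Factor out 2: 2 = 2. Since 9 ≡ 1 (mod 8), (2|9) = +1. Now have -(1|9).
(1|9) = 1. Collecting the sign factors: -1.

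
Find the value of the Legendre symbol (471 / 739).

-1

Both 471 ≡ 3 and 739 ≡ 3 (mod 4), so reciprocity gives (471 / 739) = -(739 / 471). Reduce: 739 ≡ 268 (mod 471). Now have -(268 / 471).
Factor out 2: 268 = 2^2·67. Since 471 ≡ 7 (mod 8), (2 / 471) = +1, and (2 / 471)^2 = +1. Now have -(67 / 471).
Both 67 ≡ 3 and 471 ≡ 3 (mod 4), so reciprocity gives (67 / 471) = -(471 / 67). Reduce: 471 ≡ 2 (mod 67). Now have (2 / 67).
Factor out 2: 2 = 2. Since 67 ≡ 3 (mod 8), (2 / 67) = -1. Now have -(1 / 67).
(1 / 67) = 1. Collecting the sign factors: -1.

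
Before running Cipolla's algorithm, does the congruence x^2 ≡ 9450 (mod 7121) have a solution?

no

Reduce the numerator: 9450 ≡ 2329 (mod 7121), so (9450/7121) = (2329/7121).
2329 ≡ 1 (mod 4), so quadratic reciprocity gives (2329/7121) = (7121/2329). Reduce: 7121 ≡ 134 (mod 2329). Now have (134/2329).
Factor out 2: 134 = 2·67. Since 2329 ≡ 1 (mod 8), (2/2329) = +1. Now have (67/2329).
2329 ≡ 1 (mod 4), so quadratic reciprocity gives (67/2329) = (2329/67). Reduce: 2329 ≡ 51 (mod 67). Now have (51/67).
Both 51 ≡ 3 and 67 ≡ 3 (mod 4), so reciprocity gives (51/67) = -(67/51). Reduce: 67 ≡ 16 (mod 51). Now have -(16/51).
Factor out 2: 16 = 2^4. Since 51 ≡ 3 (mod 8), (2/51) = -1, and (2/51)^4 = +1. Now have -(1/51).
(1/51) = 1. Collecting the sign factors: -1.
The Legendre symbol is -1, so x^2 ≡ 9450 (mod 7121) has no solution.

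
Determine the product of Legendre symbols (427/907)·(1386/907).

By multiplicativity, (427·1386/907) = (427/907)·(1386/907).
First factor (427/907):
(427/907)
  = -(907/427)    [QR: both ≡ 3 mod 4, sign flips]
  = -(53/427)    [907 ≡ 53 mod 427]
  = -(427/53)    [QR: 53 ≡ 1 mod 4, sign kept]
  = -(3/53)    [427 ≡ 3 mod 53]
  = -(53/3)    [QR: 53 ≡ 1 mod 4, sign kept]
  = -(2/3)    [53 ≡ 2 mod 3]
  = (1/3)    [3 ≡ 3 mod 8 ⇒ (2/3) = -1]
  = 1    [(1/3) = 1]
Second factor (1386/907):
(1386/907)
  = (479/907)    [1386 ≡ 479 mod 907]
  = -(907/479)    [QR: both ≡ 3 mod 4, sign flips]
  = -(428/479)    [907 ≡ 428 mod 479]
  = -(107/479)    [479 ≡ 7 mod 8 ⇒ (2/479)^2 = +1]
  = (479/107)    [QR: both ≡ 3 mod 4, sign flips]
  = (51/107)    [479 ≡ 51 mod 107]
  = -(107/51)    [QR: both ≡ 3 mod 4, sign flips]
  = -(5/51)    [107 ≡ 5 mod 51]
  = -(51/5)    [QR: 5 ≡ 1 mod 4, sign kept]
  = -(1/5)    [51 ≡ 1 mod 5]
  = -1    [(1/5) = 1]
Product: (1)·(-1) = -1.

-1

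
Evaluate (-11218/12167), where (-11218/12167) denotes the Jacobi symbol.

1

(-11218/12167)
  = (949/12167)    [-11218 ≡ 949 mod 12167]
  = (12167/949)    [QR: 949 ≡ 1 mod 4, sign kept]
  = (779/949)    [12167 ≡ 779 mod 949]
  = (949/779)    [QR: 949 ≡ 1 mod 4, sign kept]
  = (170/779)    [949 ≡ 170 mod 779]
  = -(85/779)    [779 ≡ 3 mod 8 ⇒ (2/779) = -1]
  = -(779/85)    [QR: 85 ≡ 1 mod 4, sign kept]
  = -(14/85)    [779 ≡ 14 mod 85]
  = (7/85)    [85 ≡ 5 mod 8 ⇒ (2/85) = -1]
  = (85/7)    [QR: 85 ≡ 1 mod 4, sign kept]
  = (1/7)    [85 ≡ 1 mod 7]
  = 1    [(1/7) = 1]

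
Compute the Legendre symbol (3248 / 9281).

(3248 / 9281)
  = (203 / 9281)    [9281 ≡ 1 mod 8 ⇒ (2 / 9281)^4 = +1]
  = (9281 / 203)    [QR: 9281 ≡ 1 mod 4, sign kept]
  = (146 / 203)    [9281 ≡ 146 mod 203]
  = -(73 / 203)    [203 ≡ 3 mod 8 ⇒ (2 / 203) = -1]
  = -(203 / 73)    [QR: 73 ≡ 1 mod 4, sign kept]
  = -(57 / 73)    [203 ≡ 57 mod 73]
  = -(73 / 57)    [QR: 57 ≡ 1 mod 4, sign kept]
  = -(16 / 57)    [73 ≡ 16 mod 57]
  = -(1 / 57)    [57 ≡ 1 mod 8 ⇒ (2 / 57)^4 = +1]
  = -1    [(1 / 57) = 1]

-1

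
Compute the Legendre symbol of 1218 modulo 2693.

-1

(1218 / 2693)
  = -(609 / 2693)    [2693 ≡ 5 mod 8 ⇒ (2 / 2693) = -1]
  = -(2693 / 609)    [QR: 609 ≡ 1 mod 4, sign kept]
  = -(257 / 609)    [2693 ≡ 257 mod 609]
  = -(609 / 257)    [QR: 257 ≡ 1 mod 4, sign kept]
  = -(95 / 257)    [609 ≡ 95 mod 257]
  = -(257 / 95)    [QR: 257 ≡ 1 mod 4, sign kept]
  = -(67 / 95)    [257 ≡ 67 mod 95]
  = (95 / 67)    [QR: both ≡ 3 mod 4, sign flips]
  = (28 / 67)    [95 ≡ 28 mod 67]
  = (7 / 67)    [67 ≡ 3 mod 8 ⇒ (2 / 67)^2 = +1]
  = -(67 / 7)    [QR: both ≡ 3 mod 4, sign flips]
  = -(4 / 7)    [67 ≡ 4 mod 7]
  = -(1 / 7)    [7 ≡ 7 mod 8 ⇒ (2 / 7)^2 = +1]
  = -1    [(1 / 7) = 1]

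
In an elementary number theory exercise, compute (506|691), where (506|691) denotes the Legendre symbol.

(506|691)
  = -(253|691)    [691 ≡ 3 mod 8 ⇒ (2|691) = -1]
  = -(691|253)    [QR: 253 ≡ 1 mod 4, sign kept]
  = -(185|253)    [691 ≡ 185 mod 253]
  = -(253|185)    [QR: 185 ≡ 1 mod 4, sign kept]
  = -(68|185)    [253 ≡ 68 mod 185]
  = -(17|185)    [185 ≡ 1 mod 8 ⇒ (2|185)^2 = +1]
  = -(185|17)    [QR: 17 ≡ 1 mod 4, sign kept]
  = -(15|17)    [185 ≡ 15 mod 17]
  = -(17|15)    [QR: 17 ≡ 1 mod 4, sign kept]
  = -(2|15)    [17 ≡ 2 mod 15]
  = -(1|15)    [15 ≡ 7 mod 8 ⇒ (2|15) = +1]
  = -1    [(1|15) = 1]

-1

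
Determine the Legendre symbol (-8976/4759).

1

Pull out -1: (-8976/4759) = (-1/4759)·(8976/4759). Since 4759 ≡ 3 (mod 4), (-1/4759) = -1. Now have -(8976/4759).
Reduce the numerator: 8976 ≡ 4217 (mod 4759), so (8976/4759) = (4217/4759).
4217 ≡ 1 (mod 4), so quadratic reciprocity gives (4217/4759) = (4759/4217). Reduce: 4759 ≡ 542 (mod 4217). Now have -(542/4217).
Factor out 2: 542 = 2·271. Since 4217 ≡ 1 (mod 8), (2/4217) = +1. Now have -(271/4217).
4217 ≡ 1 (mod 4), so quadratic reciprocity gives (271/4217) = (4217/271). Reduce: 4217 ≡ 152 (mod 271). Now have -(152/271).
Factor out 2: 152 = 2^3·19. Since 271 ≡ 7 (mod 8), (2/271) = +1, and (2/271)^3 = +1. Now have -(19/271).
Both 19 ≡ 3 and 271 ≡ 3 (mod 4), so reciprocity gives (19/271) = -(271/19). Reduce: 271 ≡ 5 (mod 19). Now have (5/19).
5 ≡ 1 (mod 4), so quadratic reciprocity gives (5/19) = (19/5). Reduce: 19 ≡ 4 (mod 5). Now have (4/5).
Factor out 2: 4 = 2^2. Since 5 ≡ 5 (mod 8), (2/5) = -1, and (2/5)^2 = +1. Now have (1/5).
(1/5) = 1. Collecting the sign factors: 1.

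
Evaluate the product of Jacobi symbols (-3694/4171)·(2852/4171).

By multiplicativity, (-3694·2852/4171) = (-3694/4171)·(2852/4171).
First factor (-3694/4171):
Reduce the numerator: -3694 ≡ 477 (mod 4171), so (-3694/4171) = (477/4171).
477 ≡ 1 (mod 4), so quadratic reciprocity gives (477/4171) = (4171/477). Reduce: 4171 ≡ 355 (mod 477). Now have (355/477).
477 ≡ 1 (mod 4), so quadratic reciprocity gives (355/477) = (477/355). Reduce: 477 ≡ 122 (mod 355). Now have (122/355).
Factor out 2: 122 = 2·61. Since 355 ≡ 3 (mod 8), (2/355) = -1. Now have -(61/355).
61 ≡ 1 (mod 4), so quadratic reciprocity gives (61/355) = (355/61). Reduce: 355 ≡ 50 (mod 61). Now have -(50/61).
Factor out 2: 50 = 2·25. Since 61 ≡ 5 (mod 8), (2/61) = -1. Now have (25/61).
25 ≡ 1 (mod 4), so quadratic reciprocity gives (25/61) = (61/25). Reduce: 61 ≡ 11 (mod 25). Now have (11/25).
25 ≡ 1 (mod 4), so quadratic reciprocity gives (11/25) = (25/11). Reduce: 25 ≡ 3 (mod 11). Now have (3/11).
Both 3 ≡ 3 and 11 ≡ 3 (mod 4), so reciprocity gives (3/11) = -(11/3). Reduce: 11 ≡ 2 (mod 3). Now have -(2/3).
Factor out 2: 2 = 2. Since 3 ≡ 3 (mod 8), (2/3) = -1. Now have (1/3).
(1/3) = 1. Collecting the sign factors: 1.
Second factor (2852/4171):
Factor out 2: 2852 = 2^2·713. Since 4171 ≡ 3 (mod 8), (2/4171) = -1, and (2/4171)^2 = +1. Now have (713/4171).
713 ≡ 1 (mod 4), so quadratic reciprocity gives (713/4171) = (4171/713). Reduce: 4171 ≡ 606 (mod 713). Now have (606/713).
Factor out 2: 606 = 2·303. Since 713 ≡ 1 (mod 8), (2/713) = +1. Now have (303/713).
713 ≡ 1 (mod 4), so quadratic reciprocity gives (303/713) = (713/303). Reduce: 713 ≡ 107 (mod 303). Now have (107/303).
Both 107 ≡ 3 and 303 ≡ 3 (mod 4), so reciprocity gives (107/303) = -(303/107). Reduce: 303 ≡ 89 (mod 107). Now have -(89/107).
89 ≡ 1 (mod 4), so quadratic reciprocity gives (89/107) = (107/89). Reduce: 107 ≡ 18 (mod 89). Now have -(18/89).
Factor out 2: 18 = 2·9. Since 89 ≡ 1 (mod 8), (2/89) = +1. Now have -(9/89).
9 ≡ 1 (mod 4), so quadratic reciprocity gives (9/89) = (89/9). Reduce: 89 ≡ 8 (mod 9). Now have -(8/9).
Factor out 2: 8 = 2^3. Since 9 ≡ 1 (mod 8), (2/9) = +1, and (2/9)^3 = +1. Now have -(1/9).
(1/9) = 1. Collecting the sign factors: -1.
Product: (1)·(-1) = -1.

-1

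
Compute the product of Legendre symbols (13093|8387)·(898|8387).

1

By multiplicativity, (13093·898|8387) = (13093|8387)·(898|8387).
First factor (13093|8387):
Reduce the numerator: 13093 ≡ 4706 (mod 8387), so (13093|8387) = (4706|8387).
Factor out 2: 4706 = 2·2353. Since 8387 ≡ 3 (mod 8), (2|8387) = -1. Now have -(2353|8387).
2353 ≡ 1 (mod 4), so quadratic reciprocity gives (2353|8387) = (8387|2353). Reduce: 8387 ≡ 1328 (mod 2353). Now have -(1328|2353).
Factor out 2: 1328 = 2^4·83. Since 2353 ≡ 1 (mod 8), (2|2353) = +1, and (2|2353)^4 = +1. Now have -(83|2353).
2353 ≡ 1 (mod 4), so quadratic reciprocity gives (83|2353) = (2353|83). Reduce: 2353 ≡ 29 (mod 83). Now have -(29|83).
29 ≡ 1 (mod 4), so quadratic reciprocity gives (29|83) = (83|29). Reduce: 83 ≡ 25 (mod 29). Now have -(25|29).
25 ≡ 1 (mod 4), so quadratic reciprocity gives (25|29) = (29|25). Reduce: 29 ≡ 4 (mod 25). Now have -(4|25).
Factor out 2: 4 = 2^2. Since 25 ≡ 1 (mod 8), (2|25) = +1, and (2|25)^2 = +1. Now have -(1|25).
(1|25) = 1. Collecting the sign factors: -1.
Second factor (898|8387):
Factor out 2: 898 = 2·449. Since 8387 ≡ 3 (mod 8), (2|8387) = -1. Now have -(449|8387).
449 ≡ 1 (mod 4), so quadratic reciprocity gives (449|8387) = (8387|449). Reduce: 8387 ≡ 305 (mod 449). Now have -(305|449).
305 ≡ 1 (mod 4), so quadratic reciprocity gives (305|449) = (449|305). Reduce: 449 ≡ 144 (mod 305). Now have -(144|305).
Factor out 2: 144 = 2^4·9. Since 305 ≡ 1 (mod 8), (2|305) = +1, and (2|305)^4 = +1. Now have -(9|305).
9 ≡ 1 (mod 4), so quadratic reciprocity gives (9|305) = (305|9). Reduce: 305 ≡ 8 (mod 9). Now have -(8|9).
Factor out 2: 8 = 2^3. Since 9 ≡ 1 (mod 8), (2|9) = +1, and (2|9)^3 = +1. Now have -(1|9).
(1|9) = 1. Collecting the sign factors: -1.
Product: (-1)·(-1) = 1.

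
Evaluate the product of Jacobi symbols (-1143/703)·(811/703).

By multiplicativity, (-1143·811/703) = (-1143/703)·(811/703).
First factor (-1143/703):
(-1143/703)
  = -(1143/703)    [703 ≡ 3 mod 4 ⇒ (-1/703) = -1]
  = -(440/703)    [1143 ≡ 440 mod 703]
  = -(55/703)    [703 ≡ 7 mod 8 ⇒ (2/703)^3 = +1]
  = (703/55)    [QR: both ≡ 3 mod 4, sign flips]
  = (43/55)    [703 ≡ 43 mod 55]
  = -(55/43)    [QR: both ≡ 3 mod 4, sign flips]
  = -(12/43)    [55 ≡ 12 mod 43]
  = -(3/43)    [43 ≡ 3 mod 8 ⇒ (2/43)^2 = +1]
  = (43/3)    [QR: both ≡ 3 mod 4, sign flips]
  = (1/3)    [43 ≡ 1 mod 3]
  = 1    [(1/3) = 1]
Second factor (811/703):
(811/703)
  = (108/703)    [811 ≡ 108 mod 703]
  = (27/703)    [703 ≡ 7 mod 8 ⇒ (2/703)^2 = +1]
  = -(703/27)    [QR: both ≡ 3 mod 4, sign flips]
  = -(1/27)    [703 ≡ 1 mod 27]
  = -1    [(1/27) = 1]
Product: (1)·(-1) = -1.

-1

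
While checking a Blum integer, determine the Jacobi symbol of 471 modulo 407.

1

Reduce the numerator: 471 ≡ 64 (mod 407), so (471|407) = (64|407).
Factor out 2: 64 = 2^6. Since 407 ≡ 7 (mod 8), (2|407) = +1, and (2|407)^6 = +1. Now have (1|407).
(1|407) = 1. Collecting the sign factors: 1.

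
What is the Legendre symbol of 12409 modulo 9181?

Reduce the numerator: 12409 ≡ 3228 (mod 9181), so (12409|9181) = (3228|9181).
Factor out 2: 3228 = 2^2·807. Since 9181 ≡ 5 (mod 8), (2|9181) = -1, and (2|9181)^2 = +1. Now have (807|9181).
9181 ≡ 1 (mod 4), so quadratic reciprocity gives (807|9181) = (9181|807). Reduce: 9181 ≡ 304 (mod 807). Now have (304|807).
Factor out 2: 304 = 2^4·19. Since 807 ≡ 7 (mod 8), (2|807) = +1, and (2|807)^4 = +1. Now have (19|807).
Both 19 ≡ 3 and 807 ≡ 3 (mod 4), so reciprocity gives (19|807) = -(807|19). Reduce: 807 ≡ 9 (mod 19). Now have -(9|19).
9 ≡ 1 (mod 4), so quadratic reciprocity gives (9|19) = (19|9). Reduce: 19 ≡ 1 (mod 9). Now have -(1|9).
(1|9) = 1. Collecting the sign factors: -1.

-1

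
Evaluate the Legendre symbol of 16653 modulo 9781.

(16653|9781)
  = (6872|9781)    [16653 ≡ 6872 mod 9781]
  = -(859|9781)    [9781 ≡ 5 mod 8 ⇒ (2|9781)^3 = -1]
  = -(9781|859)    [QR: 9781 ≡ 1 mod 4, sign kept]
  = -(332|859)    [9781 ≡ 332 mod 859]
  = -(83|859)    [859 ≡ 3 mod 8 ⇒ (2|859)^2 = +1]
  = (859|83)    [QR: both ≡ 3 mod 4, sign flips]
  = (29|83)    [859 ≡ 29 mod 83]
  = (83|29)    [QR: 29 ≡ 1 mod 4, sign kept]
  = (25|29)    [83 ≡ 25 mod 29]
  = (29|25)    [QR: 25 ≡ 1 mod 4, sign kept]
  = (4|25)    [29 ≡ 4 mod 25]
  = (1|25)    [25 ≡ 1 mod 8 ⇒ (2|25)^2 = +1]
  = 1    [(1|25) = 1]

1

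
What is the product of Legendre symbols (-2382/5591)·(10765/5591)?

By multiplicativity, (-2382·10765/5591) = (-2382/5591)·(10765/5591).
First factor (-2382/5591):
Pull out -1: (-2382/5591) = (-1/5591)·(2382/5591). Since 5591 ≡ 3 (mod 4), (-1/5591) = -1. Now have -(2382/5591).
Factor out 2: 2382 = 2·1191. Since 5591 ≡ 7 (mod 8), (2/5591) = +1. Now have -(1191/5591).
Both 1191 ≡ 3 and 5591 ≡ 3 (mod 4), so reciprocity gives (1191/5591) = -(5591/1191). Reduce: 5591 ≡ 827 (mod 1191). Now have (827/1191).
Both 827 ≡ 3 and 1191 ≡ 3 (mod 4), so reciprocity gives (827/1191) = -(1191/827). Reduce: 1191 ≡ 364 (mod 827). Now have -(364/827).
Factor out 2: 364 = 2^2·91. Since 827 ≡ 3 (mod 8), (2/827) = -1, and (2/827)^2 = +1. Now have -(91/827).
Both 91 ≡ 3 and 827 ≡ 3 (mod 4), so reciprocity gives (91/827) = -(827/91). Reduce: 827 ≡ 8 (mod 91). Now have (8/91).
Factor out 2: 8 = 2^3. Since 91 ≡ 3 (mod 8), (2/91) = -1, and (2/91)^3 = -1. Now have -(1/91).
(1/91) = 1. Collecting the sign factors: -1.
Second factor (10765/5591):
Reduce the numerator: 10765 ≡ 5174 (mod 5591), so (10765/5591) = (5174/5591).
Factor out 2: 5174 = 2·2587. Since 5591 ≡ 7 (mod 8), (2/5591) = +1. Now have (2587/5591).
Both 2587 ≡ 3 and 5591 ≡ 3 (mod 4), so reciprocity gives (2587/5591) = -(5591/2587). Reduce: 5591 ≡ 417 (mod 2587). Now have -(417/2587).
417 ≡ 1 (mod 4), so quadratic reciprocity gives (417/2587) = (2587/417). Reduce: 2587 ≡ 85 (mod 417). Now have -(85/417).
85 ≡ 1 (mod 4), so quadratic reciprocity gives (85/417) = (417/85). Reduce: 417 ≡ 77 (mod 85). Now have -(77/85).
77 ≡ 1 (mod 4), so quadratic reciprocity gives (77/85) = (85/77). Reduce: 85 ≡ 8 (mod 77). Now have -(8/77).
Factor out 2: 8 = 2^3. Since 77 ≡ 5 (mod 8), (2/77) = -1, and (2/77)^3 = -1. Now have (1/77).
(1/77) = 1. Collecting the sign factors: 1.
Product: (-1)·(1) = -1.

-1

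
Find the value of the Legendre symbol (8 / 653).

-1

Factor out 2: 8 = 2^3. Since 653 ≡ 5 (mod 8), (2 / 653) = -1, and (2 / 653)^3 = -1. Now have -(1 / 653).
(1 / 653) = 1. Collecting the sign factors: -1.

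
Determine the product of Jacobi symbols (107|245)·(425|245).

0

By multiplicativity, (107·425|245) = (107|245)·(425|245).
First factor (107|245):
(107|245)
  = (245|107)    [QR: 245 ≡ 1 mod 4, sign kept]
  = (31|107)    [245 ≡ 31 mod 107]
  = -(107|31)    [QR: both ≡ 3 mod 4, sign flips]
  = -(14|31)    [107 ≡ 14 mod 31]
  = -(7|31)    [31 ≡ 7 mod 8 ⇒ (2|31) = +1]
  = (31|7)    [QR: both ≡ 3 mod 4, sign flips]
  = (3|7)    [31 ≡ 3 mod 7]
  = -(7|3)    [QR: both ≡ 3 mod 4, sign flips]
  = -(1|3)    [7 ≡ 1 mod 3]
  = -1    [(1|3) = 1]
Second factor (425|245):
(425|245)
  = (180|245)    [425 ≡ 180 mod 245]
  = (45|245)    [245 ≡ 5 mod 8 ⇒ (2|245)^2 = +1]
  = (245|45)    [QR: 45 ≡ 1 mod 4, sign kept]
  = (20|45)    [245 ≡ 20 mod 45]
  = (5|45)    [45 ≡ 5 mod 8 ⇒ (2|45)^2 = +1]
  = (45|5)    [QR: 5 ≡ 1 mod 4, sign kept]
  = (0|5)    [45 ≡ 0 mod 5]
  = 0    [numerator 0, gcd > 1]
Product: (-1)·(0) = 0.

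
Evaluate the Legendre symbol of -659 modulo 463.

-1

(-659/463)
  = -(659/463)    [463 ≡ 3 mod 4 ⇒ (-1/463) = -1]
  = -(196/463)    [659 ≡ 196 mod 463]
  = -(49/463)    [463 ≡ 7 mod 8 ⇒ (2/463)^2 = +1]
  = -(463/49)    [QR: 49 ≡ 1 mod 4, sign kept]
  = -(22/49)    [463 ≡ 22 mod 49]
  = -(11/49)    [49 ≡ 1 mod 8 ⇒ (2/49) = +1]
  = -(49/11)    [QR: 49 ≡ 1 mod 4, sign kept]
  = -(5/11)    [49 ≡ 5 mod 11]
  = -(11/5)    [QR: 5 ≡ 1 mod 4, sign kept]
  = -(1/5)    [11 ≡ 1 mod 5]
  = -1    [(1/5) = 1]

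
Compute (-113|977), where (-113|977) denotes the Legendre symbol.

(-113|977)
  = (864|977)    [-113 ≡ 864 mod 977]
  = (27|977)    [977 ≡ 1 mod 8 ⇒ (2|977)^5 = +1]
  = (977|27)    [QR: 977 ≡ 1 mod 4, sign kept]
  = (5|27)    [977 ≡ 5 mod 27]
  = (27|5)    [QR: 5 ≡ 1 mod 4, sign kept]
  = (2|5)    [27 ≡ 2 mod 5]
  = -(1|5)    [5 ≡ 5 mod 8 ⇒ (2|5) = -1]
  = -1    [(1|5) = 1]

-1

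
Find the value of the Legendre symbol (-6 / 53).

1

(-6 / 53)
  = (47 / 53)    [-6 ≡ 47 mod 53]
  = (53 / 47)    [QR: 53 ≡ 1 mod 4, sign kept]
  = (6 / 47)    [53 ≡ 6 mod 47]
  = (3 / 47)    [47 ≡ 7 mod 8 ⇒ (2 / 47) = +1]
  = -(47 / 3)    [QR: both ≡ 3 mod 4, sign flips]
  = -(2 / 3)    [47 ≡ 2 mod 3]
  = (1 / 3)    [3 ≡ 3 mod 8 ⇒ (2 / 3) = -1]
  = 1    [(1 / 3) = 1]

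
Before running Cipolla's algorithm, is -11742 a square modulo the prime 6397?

Reduce the numerator: -11742 ≡ 1052 (mod 6397), so (-11742|6397) = (1052|6397).
Factor out 2: 1052 = 2^2·263. Since 6397 ≡ 5 (mod 8), (2|6397) = -1, and (2|6397)^2 = +1. Now have (263|6397).
6397 ≡ 1 (mod 4), so quadratic reciprocity gives (263|6397) = (6397|263). Reduce: 6397 ≡ 85 (mod 263). Now have (85|263).
85 ≡ 1 (mod 4), so quadratic reciprocity gives (85|263) = (263|85). Reduce: 263 ≡ 8 (mod 85). Now have (8|85).
Factor out 2: 8 = 2^3. Since 85 ≡ 5 (mod 8), (2|85) = -1, and (2|85)^3 = -1. Now have -(1|85).
(1|85) = 1. Collecting the sign factors: -1.
The Legendre symbol is -1, so x^2 ≡ -11742 (mod 6397) has no solution.

no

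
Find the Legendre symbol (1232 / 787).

1

Reduce the numerator: 1232 ≡ 445 (mod 787), so (1232 / 787) = (445 / 787).
445 ≡ 1 (mod 4), so quadratic reciprocity gives (445 / 787) = (787 / 445). Reduce: 787 ≡ 342 (mod 445). Now have (342 / 445).
Factor out 2: 342 = 2·171. Since 445 ≡ 5 (mod 8), (2 / 445) = -1. Now have -(171 / 445).
445 ≡ 1 (mod 4), so quadratic reciprocity gives (171 / 445) = (445 / 171). Reduce: 445 ≡ 103 (mod 171). Now have -(103 / 171).
Both 103 ≡ 3 and 171 ≡ 3 (mod 4), so reciprocity gives (103 / 171) = -(171 / 103). Reduce: 171 ≡ 68 (mod 103). Now have (68 / 103).
Factor out 2: 68 = 2^2·17. Since 103 ≡ 7 (mod 8), (2 / 103) = +1, and (2 / 103)^2 = +1. Now have (17 / 103).
17 ≡ 1 (mod 4), so quadratic reciprocity gives (17 / 103) = (103 / 17). Reduce: 103 ≡ 1 (mod 17). Now have (1 / 17).
(1 / 17) = 1. Collecting the sign factors: 1.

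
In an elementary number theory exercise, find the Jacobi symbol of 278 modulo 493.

(278/493)
  = -(139/493)    [493 ≡ 5 mod 8 ⇒ (2/493) = -1]
  = -(493/139)    [QR: 493 ≡ 1 mod 4, sign kept]
  = -(76/139)    [493 ≡ 76 mod 139]
  = -(19/139)    [139 ≡ 3 mod 8 ⇒ (2/139)^2 = +1]
  = (139/19)    [QR: both ≡ 3 mod 4, sign flips]
  = (6/19)    [139 ≡ 6 mod 19]
  = -(3/19)    [19 ≡ 3 mod 8 ⇒ (2/19) = -1]
  = (19/3)    [QR: both ≡ 3 mod 4, sign flips]
  = (1/3)    [19 ≡ 1 mod 3]
  = 1    [(1/3) = 1]

1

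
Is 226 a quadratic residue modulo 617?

Factor out 2: 226 = 2·113. Since 617 ≡ 1 (mod 8), (2/617) = +1. Now have (113/617).
113 ≡ 1 (mod 4), so quadratic reciprocity gives (113/617) = (617/113). Reduce: 617 ≡ 52 (mod 113). Now have (52/113).
Factor out 2: 52 = 2^2·13. Since 113 ≡ 1 (mod 8), (2/113) = +1, and (2/113)^2 = +1. Now have (13/113).
13 ≡ 1 (mod 4), so quadratic reciprocity gives (13/113) = (113/13). Reduce: 113 ≡ 9 (mod 13). Now have (9/13).
9 ≡ 1 (mod 4), so quadratic reciprocity gives (9/13) = (13/9). Reduce: 13 ≡ 4 (mod 9). Now have (4/9).
Factor out 2: 4 = 2^2. Since 9 ≡ 1 (mod 8), (2/9) = +1, and (2/9)^2 = +1. Now have (1/9).
(1/9) = 1. Collecting the sign factors: 1.
(226/617) = 1, and 617 is prime, so 226 is a quadratic residue mod 617.

yes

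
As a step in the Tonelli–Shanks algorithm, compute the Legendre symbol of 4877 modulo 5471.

1

4877 ≡ 1 (mod 4), so quadratic reciprocity gives (4877 / 5471) = (5471 / 4877). Reduce: 5471 ≡ 594 (mod 4877). Now have (594 / 4877).
Factor out 2: 594 = 2·297. Since 4877 ≡ 5 (mod 8), (2 / 4877) = -1. Now have -(297 / 4877).
297 ≡ 1 (mod 4), so quadratic reciprocity gives (297 / 4877) = (4877 / 297). Reduce: 4877 ≡ 125 (mod 297). Now have -(125 / 297).
125 ≡ 1 (mod 4), so quadratic reciprocity gives (125 / 297) = (297 / 125). Reduce: 297 ≡ 47 (mod 125). Now have -(47 / 125).
125 ≡ 1 (mod 4), so quadratic reciprocity gives (47 / 125) = (125 / 47). Reduce: 125 ≡ 31 (mod 47). Now have -(31 / 47).
Both 31 ≡ 3 and 47 ≡ 3 (mod 4), so reciprocity gives (31 / 47) = -(47 / 31). Reduce: 47 ≡ 16 (mod 31). Now have (16 / 31).
Factor out 2: 16 = 2^4. Since 31 ≡ 7 (mod 8), (2 / 31) = +1, and (2 / 31)^4 = +1. Now have (1 / 31).
(1 / 31) = 1. Collecting the sign factors: 1.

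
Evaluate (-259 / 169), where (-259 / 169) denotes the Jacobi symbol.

1

Reduce the numerator: -259 ≡ 79 (mod 169), so (-259 / 169) = (79 / 169).
169 ≡ 1 (mod 4), so quadratic reciprocity gives (79 / 169) = (169 / 79). Reduce: 169 ≡ 11 (mod 79). Now have (11 / 79).
Both 11 ≡ 3 and 79 ≡ 3 (mod 4), so reciprocity gives (11 / 79) = -(79 / 11). Reduce: 79 ≡ 2 (mod 11). Now have -(2 / 11).
Factor out 2: 2 = 2. Since 11 ≡ 3 (mod 8), (2 / 11) = -1. Now have (1 / 11).
(1 / 11) = 1. Collecting the sign factors: 1.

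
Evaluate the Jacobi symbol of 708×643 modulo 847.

By multiplicativity, (708·643/847) = (708/847)·(643/847).
First factor (708/847):
(708/847)
  = (177/847)    [847 ≡ 7 mod 8 ⇒ (2/847)^2 = +1]
  = (847/177)    [QR: 177 ≡ 1 mod 4, sign kept]
  = (139/177)    [847 ≡ 139 mod 177]
  = (177/139)    [QR: 177 ≡ 1 mod 4, sign kept]
  = (38/139)    [177 ≡ 38 mod 139]
  = -(19/139)    [139 ≡ 3 mod 8 ⇒ (2/139) = -1]
  = (139/19)    [QR: both ≡ 3 mod 4, sign flips]
  = (6/19)    [139 ≡ 6 mod 19]
  = -(3/19)    [19 ≡ 3 mod 8 ⇒ (2/19) = -1]
  = (19/3)    [QR: both ≡ 3 mod 4, sign flips]
  = (1/3)    [19 ≡ 1 mod 3]
  = 1    [(1/3) = 1]
Second factor (643/847):
(643/847)
  = -(847/643)    [QR: both ≡ 3 mod 4, sign flips]
  = -(204/643)    [847 ≡ 204 mod 643]
  = -(51/643)    [643 ≡ 3 mod 8 ⇒ (2/643)^2 = +1]
  = (643/51)    [QR: both ≡ 3 mod 4, sign flips]
  = (31/51)    [643 ≡ 31 mod 51]
  = -(51/31)    [QR: both ≡ 3 mod 4, sign flips]
  = -(20/31)    [51 ≡ 20 mod 31]
  = -(5/31)    [31 ≡ 7 mod 8 ⇒ (2/31)^2 = +1]
  = -(31/5)    [QR: 5 ≡ 1 mod 4, sign kept]
  = -(1/5)    [31 ≡ 1 mod 5]
  = -1    [(1/5) = 1]
Product: (1)·(-1) = -1.

-1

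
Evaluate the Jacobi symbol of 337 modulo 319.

1

Reduce the numerator: 337 ≡ 18 (mod 319), so (337/319) = (18/319).
Factor out 2: 18 = 2·9. Since 319 ≡ 7 (mod 8), (2/319) = +1. Now have (9/319).
9 ≡ 1 (mod 4), so quadratic reciprocity gives (9/319) = (319/9). Reduce: 319 ≡ 4 (mod 9). Now have (4/9).
Factor out 2: 4 = 2^2. Since 9 ≡ 1 (mod 8), (2/9) = +1, and (2/9)^2 = +1. Now have (1/9).
(1/9) = 1. Collecting the sign factors: 1.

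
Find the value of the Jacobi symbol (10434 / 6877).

Reduce the numerator: 10434 ≡ 3557 (mod 6877), so (10434 / 6877) = (3557 / 6877).
3557 ≡ 1 (mod 4), so quadratic reciprocity gives (3557 / 6877) = (6877 / 3557). Reduce: 6877 ≡ 3320 (mod 3557). Now have (3320 / 3557).
Factor out 2: 3320 = 2^3·415. Since 3557 ≡ 5 (mod 8), (2 / 3557) = -1, and (2 / 3557)^3 = -1. Now have -(415 / 3557).
3557 ≡ 1 (mod 4), so quadratic reciprocity gives (415 / 3557) = (3557 / 415). Reduce: 3557 ≡ 237 (mod 415). Now have -(237 / 415).
237 ≡ 1 (mod 4), so quadratic reciprocity gives (237 / 415) = (415 / 237). Reduce: 415 ≡ 178 (mod 237). Now have -(178 / 237).
Factor out 2: 178 = 2·89. Since 237 ≡ 5 (mod 8), (2 / 237) = -1. Now have (89 / 237).
89 ≡ 1 (mod 4), so quadratic reciprocity gives (89 / 237) = (237 / 89). Reduce: 237 ≡ 59 (mod 89). Now have (59 / 89).
89 ≡ 1 (mod 4), so quadratic reciprocity gives (59 / 89) = (89 / 59). Reduce: 89 ≡ 30 (mod 59). Now have (30 / 59).
Factor out 2: 30 = 2·15. Since 59 ≡ 3 (mod 8), (2 / 59) = -1. Now have -(15 / 59).
Both 15 ≡ 3 and 59 ≡ 3 (mod 4), so reciprocity gives (15 / 59) = -(59 / 15). Reduce: 59 ≡ 14 (mod 15). Now have (14 / 15).
Factor out 2: 14 = 2·7. Since 15 ≡ 7 (mod 8), (2 / 15) = +1. Now have (7 / 15).
Both 7 ≡ 3 and 15 ≡ 3 (mod 4), so reciprocity gives (7 / 15) = -(15 / 7). Reduce: 15 ≡ 1 (mod 7). Now have -(1 / 7).
(1 / 7) = 1. Collecting the sign factors: -1.

-1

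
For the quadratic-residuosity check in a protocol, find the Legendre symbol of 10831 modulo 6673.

(10831/6673)
  = (4158/6673)    [10831 ≡ 4158 mod 6673]
  = (2079/6673)    [6673 ≡ 1 mod 8 ⇒ (2/6673) = +1]
  = (6673/2079)    [QR: 6673 ≡ 1 mod 4, sign kept]
  = (436/2079)    [6673 ≡ 436 mod 2079]
  = (109/2079)    [2079 ≡ 7 mod 8 ⇒ (2/2079)^2 = +1]
  = (2079/109)    [QR: 109 ≡ 1 mod 4, sign kept]
  = (8/109)    [2079 ≡ 8 mod 109]
  = -(1/109)    [109 ≡ 5 mod 8 ⇒ (2/109)^3 = -1]
  = -1    [(1/109) = 1]

-1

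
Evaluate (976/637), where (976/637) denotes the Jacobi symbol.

1

(976/637)
  = (339/637)    [976 ≡ 339 mod 637]
  = (637/339)    [QR: 637 ≡ 1 mod 4, sign kept]
  = (298/339)    [637 ≡ 298 mod 339]
  = -(149/339)    [339 ≡ 3 mod 8 ⇒ (2/339) = -1]
  = -(339/149)    [QR: 149 ≡ 1 mod 4, sign kept]
  = -(41/149)    [339 ≡ 41 mod 149]
  = -(149/41)    [QR: 41 ≡ 1 mod 4, sign kept]
  = -(26/41)    [149 ≡ 26 mod 41]
  = -(13/41)    [41 ≡ 1 mod 8 ⇒ (2/41) = +1]
  = -(41/13)    [QR: 13 ≡ 1 mod 4, sign kept]
  = -(2/13)    [41 ≡ 2 mod 13]
  = (1/13)    [13 ≡ 5 mod 8 ⇒ (2/13) = -1]
  = 1    [(1/13) = 1]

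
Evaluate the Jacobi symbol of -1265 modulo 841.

(-1265/841)
  = (417/841)    [-1265 ≡ 417 mod 841]
  = (841/417)    [QR: 417 ≡ 1 mod 4, sign kept]
  = (7/417)    [841 ≡ 7 mod 417]
  = (417/7)    [QR: 417 ≡ 1 mod 4, sign kept]
  = (4/7)    [417 ≡ 4 mod 7]
  = (1/7)    [7 ≡ 7 mod 8 ⇒ (2/7)^2 = +1]
  = 1    [(1/7) = 1]

1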